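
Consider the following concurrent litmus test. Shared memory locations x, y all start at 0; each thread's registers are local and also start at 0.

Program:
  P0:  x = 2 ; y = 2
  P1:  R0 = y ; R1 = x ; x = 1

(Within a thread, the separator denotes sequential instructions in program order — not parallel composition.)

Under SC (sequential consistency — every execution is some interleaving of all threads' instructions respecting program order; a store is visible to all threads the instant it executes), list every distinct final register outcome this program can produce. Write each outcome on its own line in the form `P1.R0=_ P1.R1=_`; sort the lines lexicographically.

P1.R0=0 P1.R1=0
P1.R0=0 P1.R1=2
P1.R0=2 P1.R1=2

outcome vector order: (P1.R0,P1.R1)
|SC outcomes| = 3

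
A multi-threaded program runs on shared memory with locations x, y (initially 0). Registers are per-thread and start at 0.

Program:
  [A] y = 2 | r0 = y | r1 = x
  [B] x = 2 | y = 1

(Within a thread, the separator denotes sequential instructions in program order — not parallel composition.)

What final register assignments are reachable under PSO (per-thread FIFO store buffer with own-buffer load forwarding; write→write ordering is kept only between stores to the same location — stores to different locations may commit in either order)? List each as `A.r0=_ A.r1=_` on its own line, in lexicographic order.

A.r0=1 A.r1=0
A.r0=1 A.r1=2
A.r0=2 A.r1=0
A.r0=2 A.r1=2

outcome vector order: (A.r0,A.r1)
|PSO outcomes| = 4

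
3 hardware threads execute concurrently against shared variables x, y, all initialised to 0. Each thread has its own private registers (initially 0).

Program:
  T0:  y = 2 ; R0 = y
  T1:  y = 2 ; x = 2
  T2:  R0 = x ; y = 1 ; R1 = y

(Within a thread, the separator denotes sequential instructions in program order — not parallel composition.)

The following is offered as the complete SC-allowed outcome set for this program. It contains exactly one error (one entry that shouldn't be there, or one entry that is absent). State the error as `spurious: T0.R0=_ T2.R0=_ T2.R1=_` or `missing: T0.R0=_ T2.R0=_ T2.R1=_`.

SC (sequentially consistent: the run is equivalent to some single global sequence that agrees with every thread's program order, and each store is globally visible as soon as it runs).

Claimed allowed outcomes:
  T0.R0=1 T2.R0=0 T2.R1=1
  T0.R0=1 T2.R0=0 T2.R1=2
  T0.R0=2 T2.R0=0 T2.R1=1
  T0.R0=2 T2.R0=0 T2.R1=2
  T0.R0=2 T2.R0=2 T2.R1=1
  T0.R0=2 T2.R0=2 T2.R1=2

missing: T0.R0=1 T2.R0=2 T2.R1=1

outcome vector order: (T0.R0,T2.R0,T2.R1)
SC: 7 outcomes — {101, 102, 121, 201, 202, 221, 222}
SC∖claimed = {121}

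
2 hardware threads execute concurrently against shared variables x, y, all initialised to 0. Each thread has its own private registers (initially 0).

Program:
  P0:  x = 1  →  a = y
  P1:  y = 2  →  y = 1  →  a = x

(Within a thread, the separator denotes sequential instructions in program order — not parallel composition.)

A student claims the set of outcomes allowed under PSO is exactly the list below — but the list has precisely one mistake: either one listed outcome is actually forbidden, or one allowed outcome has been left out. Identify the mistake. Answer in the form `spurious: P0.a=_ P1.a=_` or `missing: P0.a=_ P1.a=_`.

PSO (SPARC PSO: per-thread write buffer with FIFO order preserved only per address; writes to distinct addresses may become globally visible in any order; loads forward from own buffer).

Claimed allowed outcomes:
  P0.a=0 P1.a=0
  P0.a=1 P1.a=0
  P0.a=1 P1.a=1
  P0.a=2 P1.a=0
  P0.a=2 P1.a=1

outcome vector order: (P0.a,P1.a)
PSO (6): 0/0 0/1 1/0 1/1 2/0 2/1
PSO∖claimed = {0/1}

missing: P0.a=0 P1.a=1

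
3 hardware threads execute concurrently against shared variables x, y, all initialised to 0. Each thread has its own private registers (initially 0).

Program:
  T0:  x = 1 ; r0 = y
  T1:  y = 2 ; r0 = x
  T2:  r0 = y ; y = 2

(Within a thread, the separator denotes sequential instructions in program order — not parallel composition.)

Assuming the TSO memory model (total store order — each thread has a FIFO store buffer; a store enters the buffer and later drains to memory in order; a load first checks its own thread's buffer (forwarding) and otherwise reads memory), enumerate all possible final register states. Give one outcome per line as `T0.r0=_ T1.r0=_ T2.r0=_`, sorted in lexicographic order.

outcome vector order: (T0.r0,T1.r0,T2.r0)
|TSO outcomes| = 8

T0.r0=0 T1.r0=0 T2.r0=0
T0.r0=0 T1.r0=0 T2.r0=2
T0.r0=0 T1.r0=1 T2.r0=0
T0.r0=0 T1.r0=1 T2.r0=2
T0.r0=2 T1.r0=0 T2.r0=0
T0.r0=2 T1.r0=0 T2.r0=2
T0.r0=2 T1.r0=1 T2.r0=0
T0.r0=2 T1.r0=1 T2.r0=2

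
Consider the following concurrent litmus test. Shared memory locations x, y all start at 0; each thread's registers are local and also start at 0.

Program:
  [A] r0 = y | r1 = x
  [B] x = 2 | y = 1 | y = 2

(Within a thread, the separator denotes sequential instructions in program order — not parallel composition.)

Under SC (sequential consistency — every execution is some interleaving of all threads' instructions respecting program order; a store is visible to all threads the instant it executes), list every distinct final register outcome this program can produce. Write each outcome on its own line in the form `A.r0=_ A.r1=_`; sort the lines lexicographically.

outcome vector order: (A.r0,A.r1)
|SC outcomes| = 4

A.r0=0 A.r1=0
A.r0=0 A.r1=2
A.r0=1 A.r1=2
A.r0=2 A.r1=2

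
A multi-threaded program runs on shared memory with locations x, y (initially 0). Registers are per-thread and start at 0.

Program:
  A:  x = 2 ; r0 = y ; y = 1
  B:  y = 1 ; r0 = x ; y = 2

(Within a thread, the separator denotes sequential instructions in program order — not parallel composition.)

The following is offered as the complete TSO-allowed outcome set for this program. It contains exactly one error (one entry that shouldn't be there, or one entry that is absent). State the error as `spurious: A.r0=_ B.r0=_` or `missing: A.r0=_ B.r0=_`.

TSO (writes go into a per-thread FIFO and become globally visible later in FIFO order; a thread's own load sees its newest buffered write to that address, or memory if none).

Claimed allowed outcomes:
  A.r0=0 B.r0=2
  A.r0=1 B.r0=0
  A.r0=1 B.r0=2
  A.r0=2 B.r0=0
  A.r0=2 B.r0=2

missing: A.r0=0 B.r0=0

outcome vector order: (A.r0,B.r0)
under TSO → 00 02 10 12 20 22
TSO∖claimed = {00}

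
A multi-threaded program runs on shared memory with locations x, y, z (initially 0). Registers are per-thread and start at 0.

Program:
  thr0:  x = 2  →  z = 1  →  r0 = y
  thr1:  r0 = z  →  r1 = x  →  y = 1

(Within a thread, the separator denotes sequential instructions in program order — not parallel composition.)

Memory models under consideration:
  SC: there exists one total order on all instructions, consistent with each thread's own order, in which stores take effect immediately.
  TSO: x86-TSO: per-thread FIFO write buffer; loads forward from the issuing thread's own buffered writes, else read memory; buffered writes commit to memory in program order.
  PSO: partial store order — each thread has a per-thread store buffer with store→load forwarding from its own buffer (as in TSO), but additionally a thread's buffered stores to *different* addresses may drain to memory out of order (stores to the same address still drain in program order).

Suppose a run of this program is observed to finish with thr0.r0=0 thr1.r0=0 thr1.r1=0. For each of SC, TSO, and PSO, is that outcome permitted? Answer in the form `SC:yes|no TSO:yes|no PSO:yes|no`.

outcome vector order: (thr0.r0,thr1.r0,thr1.r1)
[SC] allowed = {000 002 012 100 102 112}
[TSO] allowed = {000 002 012 100 102 112}
[PSO] allowed = {000 002 010 012 100 102 110 112}
target 000 ∈ {SC,TSO,PSO}

SC:yes TSO:yes PSO:yes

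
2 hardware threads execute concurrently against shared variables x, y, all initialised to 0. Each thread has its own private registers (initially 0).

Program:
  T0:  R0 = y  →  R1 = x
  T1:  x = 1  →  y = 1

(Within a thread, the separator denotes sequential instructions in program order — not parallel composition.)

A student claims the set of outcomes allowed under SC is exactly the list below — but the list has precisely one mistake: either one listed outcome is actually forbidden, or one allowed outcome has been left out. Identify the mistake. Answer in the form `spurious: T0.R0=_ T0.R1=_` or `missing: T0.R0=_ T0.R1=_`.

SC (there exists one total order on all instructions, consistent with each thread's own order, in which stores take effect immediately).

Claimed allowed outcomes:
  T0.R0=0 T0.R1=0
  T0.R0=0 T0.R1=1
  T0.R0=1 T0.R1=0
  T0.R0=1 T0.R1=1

outcome vector order: (T0.R0,T0.R1)
SC: 3 outcomes — {<0 0>, <0 1>, <1 1>}
claimed∖SC = {<1 0>}

spurious: T0.R0=1 T0.R1=0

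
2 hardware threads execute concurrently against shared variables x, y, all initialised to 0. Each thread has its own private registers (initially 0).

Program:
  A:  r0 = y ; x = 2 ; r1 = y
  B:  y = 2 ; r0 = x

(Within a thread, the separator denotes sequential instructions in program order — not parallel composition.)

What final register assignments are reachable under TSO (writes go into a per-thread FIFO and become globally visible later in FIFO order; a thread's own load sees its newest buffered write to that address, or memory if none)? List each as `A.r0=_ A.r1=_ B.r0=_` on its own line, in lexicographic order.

outcome vector order: (A.r0,A.r1,B.r0)
|TSO outcomes| = 6

A.r0=0 A.r1=0 B.r0=0
A.r0=0 A.r1=0 B.r0=2
A.r0=0 A.r1=2 B.r0=0
A.r0=0 A.r1=2 B.r0=2
A.r0=2 A.r1=2 B.r0=0
A.r0=2 A.r1=2 B.r0=2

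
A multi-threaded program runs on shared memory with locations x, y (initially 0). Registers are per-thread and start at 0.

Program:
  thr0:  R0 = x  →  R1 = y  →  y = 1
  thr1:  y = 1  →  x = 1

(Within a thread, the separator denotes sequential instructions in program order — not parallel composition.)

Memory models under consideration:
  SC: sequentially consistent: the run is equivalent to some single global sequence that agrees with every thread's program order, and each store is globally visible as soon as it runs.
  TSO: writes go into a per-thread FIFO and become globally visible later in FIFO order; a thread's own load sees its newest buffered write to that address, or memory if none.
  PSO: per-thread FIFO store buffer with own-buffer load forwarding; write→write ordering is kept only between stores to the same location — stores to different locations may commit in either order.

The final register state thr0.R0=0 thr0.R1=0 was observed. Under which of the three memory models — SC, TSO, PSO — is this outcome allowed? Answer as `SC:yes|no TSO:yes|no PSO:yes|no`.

SC:yes TSO:yes PSO:yes

outcome vector order: (thr0.R0,thr0.R1)
under SC → 00; 01; 11
under TSO → 00; 01; 11
under PSO → 00; 01; 10; 11
target 00 ∈ {SC,TSO,PSO}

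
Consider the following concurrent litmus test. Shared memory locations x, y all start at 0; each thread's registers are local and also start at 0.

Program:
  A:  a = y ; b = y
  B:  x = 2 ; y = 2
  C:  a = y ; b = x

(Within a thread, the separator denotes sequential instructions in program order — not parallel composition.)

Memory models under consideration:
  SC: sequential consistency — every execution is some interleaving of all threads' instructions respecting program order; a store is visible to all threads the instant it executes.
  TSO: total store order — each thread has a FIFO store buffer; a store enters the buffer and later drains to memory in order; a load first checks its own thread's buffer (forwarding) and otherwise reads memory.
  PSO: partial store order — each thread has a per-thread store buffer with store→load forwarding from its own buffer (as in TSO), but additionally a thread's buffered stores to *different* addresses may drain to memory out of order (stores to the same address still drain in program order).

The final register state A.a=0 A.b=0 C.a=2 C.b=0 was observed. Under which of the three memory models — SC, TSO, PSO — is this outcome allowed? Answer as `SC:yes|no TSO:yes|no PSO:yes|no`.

SC:no TSO:no PSO:yes

outcome vector order: (A.a,A.b,C.a,C.b)
SC: 9 outcomes — {(0,0,0,0), (0,0,0,2), (0,0,2,2), (0,2,0,0), (0,2,0,2), (0,2,2,2), (2,2,0,0), (2,2,0,2), (2,2,2,2)}
TSO: 9 outcomes — {(0,0,0,0), (0,0,0,2), (0,0,2,2), (0,2,0,0), (0,2,0,2), (0,2,2,2), (2,2,0,0), (2,2,0,2), (2,2,2,2)}
PSO: 12 outcomes — {(0,0,0,0), (0,0,0,2), (0,0,2,0), (0,0,2,2), (0,2,0,0), (0,2,0,2), (0,2,2,0), (0,2,2,2), (2,2,0,0), (2,2,0,2), (2,2,2,0), (2,2,2,2)}
target (0,0,2,0) ∈ {PSO}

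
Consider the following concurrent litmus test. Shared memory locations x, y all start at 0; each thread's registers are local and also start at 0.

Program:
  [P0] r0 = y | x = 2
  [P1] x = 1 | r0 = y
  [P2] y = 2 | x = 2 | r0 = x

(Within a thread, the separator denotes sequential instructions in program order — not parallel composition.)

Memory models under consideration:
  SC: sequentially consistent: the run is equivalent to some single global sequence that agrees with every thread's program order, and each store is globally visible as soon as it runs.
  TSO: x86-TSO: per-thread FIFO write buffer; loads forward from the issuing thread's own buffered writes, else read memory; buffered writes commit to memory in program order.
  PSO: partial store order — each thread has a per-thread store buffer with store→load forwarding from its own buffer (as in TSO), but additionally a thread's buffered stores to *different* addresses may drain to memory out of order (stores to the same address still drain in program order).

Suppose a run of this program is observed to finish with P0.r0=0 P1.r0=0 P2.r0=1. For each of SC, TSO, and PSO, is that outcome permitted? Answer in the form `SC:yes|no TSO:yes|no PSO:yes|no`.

outcome vector order: (P0.r0,P1.r0,P2.r0)
SC: 6 outcomes — {002, 021, 022, 202, 221, 222}
TSO: 8 outcomes — {001, 002, 021, 022, 201, 202, 221, 222}
PSO: 8 outcomes — {001, 002, 021, 022, 201, 202, 221, 222}
target 001 ∈ {TSO,PSO}

SC:no TSO:yes PSO:yes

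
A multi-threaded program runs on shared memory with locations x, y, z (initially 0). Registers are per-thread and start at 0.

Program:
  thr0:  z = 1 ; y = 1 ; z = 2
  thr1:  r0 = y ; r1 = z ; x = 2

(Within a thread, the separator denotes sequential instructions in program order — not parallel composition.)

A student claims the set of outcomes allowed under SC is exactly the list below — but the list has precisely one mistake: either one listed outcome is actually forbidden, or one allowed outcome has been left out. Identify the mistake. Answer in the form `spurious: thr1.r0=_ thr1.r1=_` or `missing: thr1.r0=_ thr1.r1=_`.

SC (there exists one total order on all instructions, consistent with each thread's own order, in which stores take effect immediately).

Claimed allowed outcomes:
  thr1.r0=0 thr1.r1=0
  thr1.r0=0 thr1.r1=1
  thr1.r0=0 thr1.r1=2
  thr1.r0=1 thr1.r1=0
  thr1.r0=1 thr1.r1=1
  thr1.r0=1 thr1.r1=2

outcome vector order: (thr1.r0,thr1.r1)
[SC] allowed = {00, 01, 02, 11, 12}
claimed∖SC = {10}

spurious: thr1.r0=1 thr1.r1=0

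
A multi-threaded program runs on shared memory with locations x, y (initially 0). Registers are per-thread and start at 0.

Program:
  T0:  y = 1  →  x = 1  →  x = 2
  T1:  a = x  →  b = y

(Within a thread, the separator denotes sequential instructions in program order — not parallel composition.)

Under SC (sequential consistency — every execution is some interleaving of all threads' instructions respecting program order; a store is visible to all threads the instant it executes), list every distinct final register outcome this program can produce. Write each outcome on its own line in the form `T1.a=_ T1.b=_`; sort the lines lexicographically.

outcome vector order: (T1.a,T1.b)
|SC outcomes| = 4

T1.a=0 T1.b=0
T1.a=0 T1.b=1
T1.a=1 T1.b=1
T1.a=2 T1.b=1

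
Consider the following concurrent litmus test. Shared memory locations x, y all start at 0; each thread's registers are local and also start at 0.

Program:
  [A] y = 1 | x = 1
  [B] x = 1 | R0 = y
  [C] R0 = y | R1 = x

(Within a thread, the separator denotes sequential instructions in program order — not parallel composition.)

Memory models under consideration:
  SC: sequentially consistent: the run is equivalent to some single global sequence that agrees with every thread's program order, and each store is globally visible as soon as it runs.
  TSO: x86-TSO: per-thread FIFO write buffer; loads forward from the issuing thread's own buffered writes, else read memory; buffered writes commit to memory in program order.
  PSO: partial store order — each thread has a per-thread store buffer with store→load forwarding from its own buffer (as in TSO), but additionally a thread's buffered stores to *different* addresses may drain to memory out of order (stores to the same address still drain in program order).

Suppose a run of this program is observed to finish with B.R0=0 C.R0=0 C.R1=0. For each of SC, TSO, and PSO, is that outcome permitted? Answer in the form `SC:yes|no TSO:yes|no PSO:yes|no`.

outcome vector order: (B.R0,C.R0,C.R1)
under SC → 000 001 011 100 101 110 111
under TSO → 000 001 010 011 100 101 110 111
under PSO → 000 001 010 011 100 101 110 111
target 000 ∈ {SC,TSO,PSO}

SC:yes TSO:yes PSO:yes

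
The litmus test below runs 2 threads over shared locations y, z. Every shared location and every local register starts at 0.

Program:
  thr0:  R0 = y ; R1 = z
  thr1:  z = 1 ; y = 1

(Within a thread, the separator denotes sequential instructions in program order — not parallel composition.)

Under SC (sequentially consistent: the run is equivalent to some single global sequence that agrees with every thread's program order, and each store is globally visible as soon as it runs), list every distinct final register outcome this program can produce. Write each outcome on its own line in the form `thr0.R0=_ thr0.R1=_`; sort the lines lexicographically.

thr0.R0=0 thr0.R1=0
thr0.R0=0 thr0.R1=1
thr0.R0=1 thr0.R1=1

outcome vector order: (thr0.R0,thr0.R1)
|SC outcomes| = 3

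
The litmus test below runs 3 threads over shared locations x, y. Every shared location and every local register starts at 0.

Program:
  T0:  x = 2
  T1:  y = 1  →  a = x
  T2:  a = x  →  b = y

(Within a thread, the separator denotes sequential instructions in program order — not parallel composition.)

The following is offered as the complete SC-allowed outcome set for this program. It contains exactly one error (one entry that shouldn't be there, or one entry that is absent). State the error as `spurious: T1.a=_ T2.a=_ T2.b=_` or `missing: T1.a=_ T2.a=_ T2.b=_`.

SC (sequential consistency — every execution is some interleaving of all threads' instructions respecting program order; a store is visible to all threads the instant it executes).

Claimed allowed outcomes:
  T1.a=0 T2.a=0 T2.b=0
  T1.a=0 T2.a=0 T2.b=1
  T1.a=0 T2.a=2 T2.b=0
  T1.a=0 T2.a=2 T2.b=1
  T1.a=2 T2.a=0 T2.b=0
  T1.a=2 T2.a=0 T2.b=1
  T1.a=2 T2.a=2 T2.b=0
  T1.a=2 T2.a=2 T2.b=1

spurious: T1.a=0 T2.a=2 T2.b=0

outcome vector order: (T1.a,T2.a,T2.b)
SC: 7 outcomes — {<0 0 0>; <0 0 1>; <0 2 1>; <2 0 0>; <2 0 1>; <2 2 0>; <2 2 1>}
claimed∖SC = {<0 2 0>}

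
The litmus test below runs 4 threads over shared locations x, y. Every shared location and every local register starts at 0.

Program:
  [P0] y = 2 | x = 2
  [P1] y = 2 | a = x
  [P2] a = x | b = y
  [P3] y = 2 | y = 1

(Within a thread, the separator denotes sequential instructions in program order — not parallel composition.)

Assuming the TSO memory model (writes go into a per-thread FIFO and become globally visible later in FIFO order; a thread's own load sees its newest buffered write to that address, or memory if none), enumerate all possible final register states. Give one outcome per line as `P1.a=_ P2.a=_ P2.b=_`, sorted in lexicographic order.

P1.a=0 P2.a=0 P2.b=0
P1.a=0 P2.a=0 P2.b=1
P1.a=0 P2.a=0 P2.b=2
P1.a=0 P2.a=2 P2.b=1
P1.a=0 P2.a=2 P2.b=2
P1.a=2 P2.a=0 P2.b=0
P1.a=2 P2.a=0 P2.b=1
P1.a=2 P2.a=0 P2.b=2
P1.a=2 P2.a=2 P2.b=1
P1.a=2 P2.a=2 P2.b=2

outcome vector order: (P1.a,P2.a,P2.b)
|TSO outcomes| = 10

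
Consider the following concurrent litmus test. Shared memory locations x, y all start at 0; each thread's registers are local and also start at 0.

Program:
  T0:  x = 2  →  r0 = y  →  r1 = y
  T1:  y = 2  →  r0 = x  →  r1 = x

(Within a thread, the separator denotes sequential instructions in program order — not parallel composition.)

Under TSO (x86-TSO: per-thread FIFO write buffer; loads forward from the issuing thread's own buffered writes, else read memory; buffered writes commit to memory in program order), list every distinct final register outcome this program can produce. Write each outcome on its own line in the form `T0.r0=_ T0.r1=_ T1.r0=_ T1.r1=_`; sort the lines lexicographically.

outcome vector order: (T0.r0,T0.r1,T1.r0,T1.r1)
|TSO outcomes| = 9

T0.r0=0 T0.r1=0 T1.r0=0 T1.r1=0
T0.r0=0 T0.r1=0 T1.r0=0 T1.r1=2
T0.r0=0 T0.r1=0 T1.r0=2 T1.r1=2
T0.r0=0 T0.r1=2 T1.r0=0 T1.r1=0
T0.r0=0 T0.r1=2 T1.r0=0 T1.r1=2
T0.r0=0 T0.r1=2 T1.r0=2 T1.r1=2
T0.r0=2 T0.r1=2 T1.r0=0 T1.r1=0
T0.r0=2 T0.r1=2 T1.r0=0 T1.r1=2
T0.r0=2 T0.r1=2 T1.r0=2 T1.r1=2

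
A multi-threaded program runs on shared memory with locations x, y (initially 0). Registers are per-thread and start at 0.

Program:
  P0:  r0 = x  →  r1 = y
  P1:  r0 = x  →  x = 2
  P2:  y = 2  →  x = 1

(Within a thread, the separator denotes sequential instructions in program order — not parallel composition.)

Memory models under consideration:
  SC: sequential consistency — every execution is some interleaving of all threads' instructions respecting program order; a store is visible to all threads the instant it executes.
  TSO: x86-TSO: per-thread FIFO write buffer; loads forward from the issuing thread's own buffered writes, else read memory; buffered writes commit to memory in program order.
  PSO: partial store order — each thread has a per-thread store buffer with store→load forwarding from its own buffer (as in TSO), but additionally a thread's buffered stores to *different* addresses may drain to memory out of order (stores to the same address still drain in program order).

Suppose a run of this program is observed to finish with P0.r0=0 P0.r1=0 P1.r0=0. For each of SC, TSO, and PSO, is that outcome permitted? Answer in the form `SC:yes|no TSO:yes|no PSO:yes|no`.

SC:yes TSO:yes PSO:yes

outcome vector order: (P0.r0,P0.r1,P1.r0)
SC (9): 0/0/0, 0/0/1, 0/2/0, 0/2/1, 1/2/0, 1/2/1, 2/0/0, 2/2/0, 2/2/1
TSO (9): 0/0/0, 0/0/1, 0/2/0, 0/2/1, 1/2/0, 1/2/1, 2/0/0, 2/2/0, 2/2/1
PSO (12): 0/0/0, 0/0/1, 0/2/0, 0/2/1, 1/0/0, 1/0/1, 1/2/0, 1/2/1, 2/0/0, 2/0/1, 2/2/0, 2/2/1
target 0/0/0 ∈ {SC,TSO,PSO}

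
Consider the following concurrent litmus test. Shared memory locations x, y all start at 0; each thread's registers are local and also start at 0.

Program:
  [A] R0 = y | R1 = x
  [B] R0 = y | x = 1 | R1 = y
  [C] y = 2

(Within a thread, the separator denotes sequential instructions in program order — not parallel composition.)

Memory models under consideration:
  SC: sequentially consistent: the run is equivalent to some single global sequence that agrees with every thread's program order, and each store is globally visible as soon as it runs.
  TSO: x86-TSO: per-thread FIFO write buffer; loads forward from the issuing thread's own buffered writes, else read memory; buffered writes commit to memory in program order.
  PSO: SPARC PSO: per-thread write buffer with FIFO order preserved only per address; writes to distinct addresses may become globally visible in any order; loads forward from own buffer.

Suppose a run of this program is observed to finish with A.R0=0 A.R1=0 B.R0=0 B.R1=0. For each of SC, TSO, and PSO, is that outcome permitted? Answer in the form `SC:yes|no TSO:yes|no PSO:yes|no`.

outcome vector order: (A.R0,A.R1,B.R0,B.R1)
[SC] allowed = {<0 0 0 0>, <0 0 0 2>, <0 0 2 2>, <0 1 0 0>, <0 1 0 2>, <0 1 2 2>, <2 0 0 2>, <2 0 2 2>, <2 1 0 0>, <2 1 0 2>, <2 1 2 2>}
[TSO] allowed = {<0 0 0 0>, <0 0 0 2>, <0 0 2 2>, <0 1 0 0>, <0 1 0 2>, <0 1 2 2>, <2 0 0 0>, <2 0 0 2>, <2 0 2 2>, <2 1 0 0>, <2 1 0 2>, <2 1 2 2>}
[PSO] allowed = {<0 0 0 0>, <0 0 0 2>, <0 0 2 2>, <0 1 0 0>, <0 1 0 2>, <0 1 2 2>, <2 0 0 0>, <2 0 0 2>, <2 0 2 2>, <2 1 0 0>, <2 1 0 2>, <2 1 2 2>}
target <0 0 0 0> ∈ {SC,TSO,PSO}

SC:yes TSO:yes PSO:yes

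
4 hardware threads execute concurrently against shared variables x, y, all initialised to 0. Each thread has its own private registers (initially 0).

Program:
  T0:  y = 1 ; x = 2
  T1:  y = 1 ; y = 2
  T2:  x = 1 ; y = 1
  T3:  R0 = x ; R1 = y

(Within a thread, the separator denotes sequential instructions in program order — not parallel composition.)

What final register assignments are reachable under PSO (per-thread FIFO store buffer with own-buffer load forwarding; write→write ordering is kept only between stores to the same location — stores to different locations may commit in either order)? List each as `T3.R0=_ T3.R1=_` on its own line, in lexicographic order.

T3.R0=0 T3.R1=0
T3.R0=0 T3.R1=1
T3.R0=0 T3.R1=2
T3.R0=1 T3.R1=0
T3.R0=1 T3.R1=1
T3.R0=1 T3.R1=2
T3.R0=2 T3.R1=0
T3.R0=2 T3.R1=1
T3.R0=2 T3.R1=2

outcome vector order: (T3.R0,T3.R1)
|PSO outcomes| = 9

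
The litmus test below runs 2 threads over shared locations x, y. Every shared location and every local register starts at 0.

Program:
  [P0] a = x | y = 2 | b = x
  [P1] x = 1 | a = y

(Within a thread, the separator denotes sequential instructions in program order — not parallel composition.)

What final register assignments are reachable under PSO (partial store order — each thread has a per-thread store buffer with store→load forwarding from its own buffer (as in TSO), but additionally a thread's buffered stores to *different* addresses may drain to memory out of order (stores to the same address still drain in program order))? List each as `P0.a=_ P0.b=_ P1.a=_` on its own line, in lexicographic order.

P0.a=0 P0.b=0 P1.a=0
P0.a=0 P0.b=0 P1.a=2
P0.a=0 P0.b=1 P1.a=0
P0.a=0 P0.b=1 P1.a=2
P0.a=1 P0.b=1 P1.a=0
P0.a=1 P0.b=1 P1.a=2

outcome vector order: (P0.a,P0.b,P1.a)
|PSO outcomes| = 6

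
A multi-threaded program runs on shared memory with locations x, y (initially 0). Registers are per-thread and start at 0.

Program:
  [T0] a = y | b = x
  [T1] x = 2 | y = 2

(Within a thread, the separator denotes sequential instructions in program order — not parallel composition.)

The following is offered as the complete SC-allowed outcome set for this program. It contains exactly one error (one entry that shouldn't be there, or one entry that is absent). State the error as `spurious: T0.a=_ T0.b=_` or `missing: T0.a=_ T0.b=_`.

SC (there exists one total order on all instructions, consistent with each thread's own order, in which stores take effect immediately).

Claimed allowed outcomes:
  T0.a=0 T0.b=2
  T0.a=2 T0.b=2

outcome vector order: (T0.a,T0.b)
[SC] allowed = {(0,0) (0,2) (2,2)}
SC∖claimed = {(0,0)}

missing: T0.a=0 T0.b=0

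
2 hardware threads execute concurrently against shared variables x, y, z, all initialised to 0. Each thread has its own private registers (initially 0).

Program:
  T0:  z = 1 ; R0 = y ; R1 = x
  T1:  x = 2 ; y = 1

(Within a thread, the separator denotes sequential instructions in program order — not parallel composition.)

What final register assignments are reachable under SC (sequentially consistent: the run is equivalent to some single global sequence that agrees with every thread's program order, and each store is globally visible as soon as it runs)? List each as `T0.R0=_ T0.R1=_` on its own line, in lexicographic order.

T0.R0=0 T0.R1=0
T0.R0=0 T0.R1=2
T0.R0=1 T0.R1=2

outcome vector order: (T0.R0,T0.R1)
|SC outcomes| = 3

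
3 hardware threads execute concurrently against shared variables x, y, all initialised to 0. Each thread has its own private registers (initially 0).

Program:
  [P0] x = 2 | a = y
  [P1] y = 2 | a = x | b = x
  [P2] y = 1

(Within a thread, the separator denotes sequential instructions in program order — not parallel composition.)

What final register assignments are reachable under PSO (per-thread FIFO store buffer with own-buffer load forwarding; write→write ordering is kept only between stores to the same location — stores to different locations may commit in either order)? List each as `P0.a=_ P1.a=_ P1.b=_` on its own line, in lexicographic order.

outcome vector order: (P0.a,P1.a,P1.b)
|PSO outcomes| = 9

P0.a=0 P1.a=0 P1.b=0
P0.a=0 P1.a=0 P1.b=2
P0.a=0 P1.a=2 P1.b=2
P0.a=1 P1.a=0 P1.b=0
P0.a=1 P1.a=0 P1.b=2
P0.a=1 P1.a=2 P1.b=2
P0.a=2 P1.a=0 P1.b=0
P0.a=2 P1.a=0 P1.b=2
P0.a=2 P1.a=2 P1.b=2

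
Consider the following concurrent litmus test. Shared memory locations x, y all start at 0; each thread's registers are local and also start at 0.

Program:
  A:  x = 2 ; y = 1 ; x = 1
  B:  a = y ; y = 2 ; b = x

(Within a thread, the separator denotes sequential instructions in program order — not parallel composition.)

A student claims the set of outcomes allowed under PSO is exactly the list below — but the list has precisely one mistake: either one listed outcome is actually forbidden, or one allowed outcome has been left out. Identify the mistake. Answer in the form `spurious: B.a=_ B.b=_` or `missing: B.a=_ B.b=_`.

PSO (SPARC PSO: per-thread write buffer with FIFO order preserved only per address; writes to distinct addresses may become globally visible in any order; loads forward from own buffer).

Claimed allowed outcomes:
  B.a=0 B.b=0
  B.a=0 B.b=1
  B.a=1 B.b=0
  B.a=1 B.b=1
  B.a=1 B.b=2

missing: B.a=0 B.b=2

outcome vector order: (B.a,B.b)
under PSO → (0,0); (0,1); (0,2); (1,0); (1,1); (1,2)
PSO∖claimed = {(0,2)}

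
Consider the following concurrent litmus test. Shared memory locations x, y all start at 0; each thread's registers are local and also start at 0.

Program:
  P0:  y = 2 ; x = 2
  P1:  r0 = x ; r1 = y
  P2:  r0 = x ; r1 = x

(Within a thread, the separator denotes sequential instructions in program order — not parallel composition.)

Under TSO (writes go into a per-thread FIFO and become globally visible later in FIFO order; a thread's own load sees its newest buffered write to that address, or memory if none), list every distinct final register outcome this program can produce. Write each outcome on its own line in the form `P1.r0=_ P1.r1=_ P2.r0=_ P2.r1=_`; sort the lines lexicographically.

outcome vector order: (P1.r0,P1.r1,P2.r0,P2.r1)
|TSO outcomes| = 9

P1.r0=0 P1.r1=0 P2.r0=0 P2.r1=0
P1.r0=0 P1.r1=0 P2.r0=0 P2.r1=2
P1.r0=0 P1.r1=0 P2.r0=2 P2.r1=2
P1.r0=0 P1.r1=2 P2.r0=0 P2.r1=0
P1.r0=0 P1.r1=2 P2.r0=0 P2.r1=2
P1.r0=0 P1.r1=2 P2.r0=2 P2.r1=2
P1.r0=2 P1.r1=2 P2.r0=0 P2.r1=0
P1.r0=2 P1.r1=2 P2.r0=0 P2.r1=2
P1.r0=2 P1.r1=2 P2.r0=2 P2.r1=2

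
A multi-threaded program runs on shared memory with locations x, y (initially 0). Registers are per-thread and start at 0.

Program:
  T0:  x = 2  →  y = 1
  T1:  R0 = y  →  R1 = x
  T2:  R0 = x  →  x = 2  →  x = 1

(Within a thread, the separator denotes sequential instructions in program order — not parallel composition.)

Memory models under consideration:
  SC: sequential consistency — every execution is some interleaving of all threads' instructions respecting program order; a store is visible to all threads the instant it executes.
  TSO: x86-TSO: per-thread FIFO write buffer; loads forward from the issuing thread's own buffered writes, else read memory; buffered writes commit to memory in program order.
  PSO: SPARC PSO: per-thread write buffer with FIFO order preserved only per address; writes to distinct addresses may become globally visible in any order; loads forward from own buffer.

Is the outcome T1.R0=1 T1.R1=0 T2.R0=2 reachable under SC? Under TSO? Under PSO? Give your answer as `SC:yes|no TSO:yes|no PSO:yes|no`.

SC:no TSO:no PSO:yes

outcome vector order: (T1.R0,T1.R1,T2.R0)
[SC] allowed = {(0,0,0) (0,0,2) (0,1,0) (0,1,2) (0,2,0) (0,2,2) (1,1,0) (1,1,2) (1,2,0) (1,2,2)}
[TSO] allowed = {(0,0,0) (0,0,2) (0,1,0) (0,1,2) (0,2,0) (0,2,2) (1,1,0) (1,1,2) (1,2,0) (1,2,2)}
[PSO] allowed = {(0,0,0) (0,0,2) (0,1,0) (0,1,2) (0,2,0) (0,2,2) (1,0,0) (1,0,2) (1,1,0) (1,1,2) (1,2,0) (1,2,2)}
target (1,0,2) ∈ {PSO}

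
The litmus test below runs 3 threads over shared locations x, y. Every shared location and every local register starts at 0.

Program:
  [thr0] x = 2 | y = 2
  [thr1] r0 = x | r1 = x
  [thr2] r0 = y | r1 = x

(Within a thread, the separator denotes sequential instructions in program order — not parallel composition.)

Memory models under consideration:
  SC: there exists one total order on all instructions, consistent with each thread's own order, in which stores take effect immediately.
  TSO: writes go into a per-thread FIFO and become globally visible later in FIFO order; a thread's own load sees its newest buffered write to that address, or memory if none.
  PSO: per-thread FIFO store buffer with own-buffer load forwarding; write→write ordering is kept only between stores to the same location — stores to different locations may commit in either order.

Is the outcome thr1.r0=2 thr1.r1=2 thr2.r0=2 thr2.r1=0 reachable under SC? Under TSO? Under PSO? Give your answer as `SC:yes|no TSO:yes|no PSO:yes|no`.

SC:no TSO:no PSO:yes

outcome vector order: (thr1.r0,thr1.r1,thr2.r0,thr2.r1)
[SC] allowed = {0000; 0002; 0022; 0200; 0202; 0222; 2200; 2202; 2222}
[TSO] allowed = {0000; 0002; 0022; 0200; 0202; 0222; 2200; 2202; 2222}
[PSO] allowed = {0000; 0002; 0020; 0022; 0200; 0202; 0220; 0222; 2200; 2202; 2220; 2222}
target 2220 ∈ {PSO}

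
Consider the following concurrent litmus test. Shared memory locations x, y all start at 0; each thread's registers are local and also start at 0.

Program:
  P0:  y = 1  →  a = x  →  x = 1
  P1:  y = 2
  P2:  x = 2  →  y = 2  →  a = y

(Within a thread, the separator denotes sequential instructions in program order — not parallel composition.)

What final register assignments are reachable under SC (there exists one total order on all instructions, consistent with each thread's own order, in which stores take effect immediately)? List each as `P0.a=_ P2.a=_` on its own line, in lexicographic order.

outcome vector order: (P0.a,P2.a)
|SC outcomes| = 3

P0.a=0 P2.a=2
P0.a=2 P2.a=1
P0.a=2 P2.a=2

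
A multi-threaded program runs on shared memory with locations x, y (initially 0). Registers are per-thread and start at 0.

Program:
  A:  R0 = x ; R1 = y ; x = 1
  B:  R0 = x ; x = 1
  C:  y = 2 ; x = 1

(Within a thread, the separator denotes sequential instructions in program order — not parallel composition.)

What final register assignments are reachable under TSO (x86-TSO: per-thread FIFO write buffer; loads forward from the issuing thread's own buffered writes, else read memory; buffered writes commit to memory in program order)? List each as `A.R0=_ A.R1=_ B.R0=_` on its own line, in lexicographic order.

outcome vector order: (A.R0,A.R1,B.R0)
|TSO outcomes| = 7

A.R0=0 A.R1=0 B.R0=0
A.R0=0 A.R1=0 B.R0=1
A.R0=0 A.R1=2 B.R0=0
A.R0=0 A.R1=2 B.R0=1
A.R0=1 A.R1=0 B.R0=0
A.R0=1 A.R1=2 B.R0=0
A.R0=1 A.R1=2 B.R0=1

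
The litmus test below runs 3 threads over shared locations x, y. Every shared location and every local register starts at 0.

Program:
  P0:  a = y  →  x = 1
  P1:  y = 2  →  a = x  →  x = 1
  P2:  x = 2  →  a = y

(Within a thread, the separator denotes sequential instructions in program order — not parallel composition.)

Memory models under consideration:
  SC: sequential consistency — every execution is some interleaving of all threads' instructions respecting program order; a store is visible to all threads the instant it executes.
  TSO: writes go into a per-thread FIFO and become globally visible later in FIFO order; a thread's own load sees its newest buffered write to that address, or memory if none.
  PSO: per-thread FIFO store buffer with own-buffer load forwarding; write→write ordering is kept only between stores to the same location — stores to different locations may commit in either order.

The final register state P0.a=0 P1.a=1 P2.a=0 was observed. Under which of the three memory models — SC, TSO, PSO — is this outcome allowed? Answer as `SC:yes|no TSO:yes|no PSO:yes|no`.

outcome vector order: (P0.a,P1.a,P2.a)
SC: 10 outcomes — {<0 0 2>; <0 1 0>; <0 1 2>; <0 2 0>; <0 2 2>; <2 0 2>; <2 1 0>; <2 1 2>; <2 2 0>; <2 2 2>}
TSO: 12 outcomes — {<0 0 0>; <0 0 2>; <0 1 0>; <0 1 2>; <0 2 0>; <0 2 2>; <2 0 0>; <2 0 2>; <2 1 0>; <2 1 2>; <2 2 0>; <2 2 2>}
PSO: 12 outcomes — {<0 0 0>; <0 0 2>; <0 1 0>; <0 1 2>; <0 2 0>; <0 2 2>; <2 0 0>; <2 0 2>; <2 1 0>; <2 1 2>; <2 2 0>; <2 2 2>}
target <0 1 0> ∈ {SC,TSO,PSO}

SC:yes TSO:yes PSO:yes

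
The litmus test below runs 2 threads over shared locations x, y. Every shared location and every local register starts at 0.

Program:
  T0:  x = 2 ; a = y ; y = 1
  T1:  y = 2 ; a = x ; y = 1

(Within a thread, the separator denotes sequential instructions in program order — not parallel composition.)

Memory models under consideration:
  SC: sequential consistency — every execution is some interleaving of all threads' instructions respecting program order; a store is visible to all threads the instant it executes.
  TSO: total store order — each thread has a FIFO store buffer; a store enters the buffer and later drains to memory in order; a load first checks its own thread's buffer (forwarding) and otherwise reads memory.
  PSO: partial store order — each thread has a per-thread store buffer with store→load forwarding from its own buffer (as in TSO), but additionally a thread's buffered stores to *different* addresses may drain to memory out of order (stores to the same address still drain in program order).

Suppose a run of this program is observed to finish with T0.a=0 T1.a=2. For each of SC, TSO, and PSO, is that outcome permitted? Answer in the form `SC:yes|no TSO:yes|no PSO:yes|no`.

SC:yes TSO:yes PSO:yes

outcome vector order: (T0.a,T1.a)
SC: 5 outcomes — {<0 2>; <1 0>; <1 2>; <2 0>; <2 2>}
TSO: 6 outcomes — {<0 0>; <0 2>; <1 0>; <1 2>; <2 0>; <2 2>}
PSO: 6 outcomes — {<0 0>; <0 2>; <1 0>; <1 2>; <2 0>; <2 2>}
target <0 2> ∈ {SC,TSO,PSO}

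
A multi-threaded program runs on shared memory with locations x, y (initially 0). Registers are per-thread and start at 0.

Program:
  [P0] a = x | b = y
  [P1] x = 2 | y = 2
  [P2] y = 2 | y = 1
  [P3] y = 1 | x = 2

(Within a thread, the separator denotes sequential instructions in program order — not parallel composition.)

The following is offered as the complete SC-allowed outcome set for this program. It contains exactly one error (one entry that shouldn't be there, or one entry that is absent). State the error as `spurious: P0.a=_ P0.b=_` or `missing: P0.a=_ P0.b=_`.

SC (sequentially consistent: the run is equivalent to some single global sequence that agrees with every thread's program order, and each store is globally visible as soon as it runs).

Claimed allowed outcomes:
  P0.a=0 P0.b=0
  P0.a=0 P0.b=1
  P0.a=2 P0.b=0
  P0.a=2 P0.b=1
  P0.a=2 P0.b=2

missing: P0.a=0 P0.b=2

outcome vector order: (P0.a,P0.b)
SC (6): 0/0; 0/1; 0/2; 2/0; 2/1; 2/2
SC∖claimed = {0/2}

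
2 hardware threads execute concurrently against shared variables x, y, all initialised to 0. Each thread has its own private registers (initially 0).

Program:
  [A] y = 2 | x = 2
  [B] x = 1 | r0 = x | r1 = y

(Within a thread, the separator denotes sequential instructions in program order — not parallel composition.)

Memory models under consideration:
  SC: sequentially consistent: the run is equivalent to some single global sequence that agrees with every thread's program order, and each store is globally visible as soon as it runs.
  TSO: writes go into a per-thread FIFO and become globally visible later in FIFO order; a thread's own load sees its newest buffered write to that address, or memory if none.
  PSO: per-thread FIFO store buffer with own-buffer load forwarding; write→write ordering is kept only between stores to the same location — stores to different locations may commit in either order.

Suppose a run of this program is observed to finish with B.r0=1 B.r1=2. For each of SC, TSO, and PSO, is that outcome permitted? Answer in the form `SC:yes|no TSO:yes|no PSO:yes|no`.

outcome vector order: (B.r0,B.r1)
under SC → (1,0), (1,2), (2,2)
under TSO → (1,0), (1,2), (2,2)
under PSO → (1,0), (1,2), (2,0), (2,2)
target (1,2) ∈ {SC,TSO,PSO}

SC:yes TSO:yes PSO:yes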